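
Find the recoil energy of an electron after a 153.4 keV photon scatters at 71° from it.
25.8284 keV

By energy conservation: K_e = E_initial - E_final

First find the scattered photon energy:
Initial wavelength: λ = hc/E = 8.0824 pm
Compton shift: Δλ = λ_C(1 - cos(71°)) = 1.6364 pm
Final wavelength: λ' = 8.0824 + 1.6364 = 9.7188 pm
Final photon energy: E' = hc/λ' = 127.5716 keV

Electron kinetic energy:
K_e = E - E' = 153.4000 - 127.5716 = 25.8284 keV

(Intermediate values are shown rounded; full precision is carried through to the final answer.)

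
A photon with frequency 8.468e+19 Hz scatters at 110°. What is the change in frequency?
4.057e+19 Hz (decrease)

Convert frequency to wavelength (c = 299792458 m/s):
λ₀ = c/f₀ = 299792458/8.468e+19 = 3.5402983e-12 m = 3.5403 pm

Calculate Compton shift:
Δλ = λ_C(1 - cos(110°)) = 3.2562 pm

Final wavelength:
λ' = λ₀ + Δλ = 3.5403 + 3.2562 = 6.7965 pm

Final frequency:
f' = c/λ' = 299792458/6.7964555e-12 = 4.4110119e+19 Hz

Frequency shift (decrease):
Δf = f₀ - f' = 8.468e+19 - 4.4110119e+19 = 4.057e+19 Hz

(Intermediate values are shown rounded; full precision is carried through to the final answer.)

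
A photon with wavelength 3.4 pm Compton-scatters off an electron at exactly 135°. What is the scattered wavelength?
7.5420 pm

Using the Compton formula: λ' = λ + λ_C(1 − cos θ)

For θ = 135°, cos θ = -√2/2 (exact) ≈ -0.7071, so:
1 − cos 135° = 1 − (-√2/2) ≈ 1.7071

Δλ = λ_C × 1.7071 = 2.4263 × 1.7071 = 4.1420 pm

λ' = 3.4 + 4.1420 = 7.5420 pm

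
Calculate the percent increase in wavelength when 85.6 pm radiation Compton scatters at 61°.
1.4603%

Calculate the Compton shift:
Δλ = λ_C(1 - cos(61°))
Δλ = 2.4263 × (1 - cos(61°))
Δλ = 2.4263 × 0.5152
Δλ = 1.2500 pm

Percentage change:
(Δλ/λ₀) × 100 = (1.2500/85.6) × 100
= 1.4603%

(Intermediate values are shown rounded; full precision is carried through to the final answer.)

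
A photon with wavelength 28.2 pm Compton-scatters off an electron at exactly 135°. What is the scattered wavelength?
32.3420 pm

Using the Compton formula: λ' = λ + λ_C(1 − cos θ)

For θ = 135°, cos θ = -√2/2 (exact) ≈ -0.7071, so:
1 − cos 135° = 1 − (-√2/2) ≈ 1.7071

Δλ = λ_C × 1.7071 = 2.4263 × 1.7071 = 4.1420 pm

λ' = 28.2 + 4.1420 = 32.3420 pm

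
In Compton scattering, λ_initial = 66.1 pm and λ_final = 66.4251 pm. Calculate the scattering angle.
30.00°

First find the wavelength shift:
Δλ = λ' - λ = 66.4251 - 66.1 = 0.3251 pm

Using Δλ = λ_C(1 - cos θ), with λ_C = h/(m_e·c) ≈ 2.42631024 pm:
cos θ = 1 - Δλ/λ_C
cos θ = 1 - 0.3251/2.42631024
cos θ = 0.866011

θ = arccos(0.866011)
θ = 30.00°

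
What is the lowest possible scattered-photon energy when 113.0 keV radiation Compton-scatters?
78.3487 keV (at θ = 180°)

The scattered photon has minimum energy when its wavelength is maximum, i.e., when the Compton shift Δλ = λ_C(1 − cos θ) is maximum. This occurs at θ = 180° (backscattering), giving Δλ_max = 2λ_C = 4.8526 pm.

Initial wavelength: λ₀ = hc/E₀ = 10.9721 pm
Maximum final wavelength: λ'_max = λ₀ + 2λ_C = 10.9721 + 4.8526 = 15.8247 pm
Minimum final energy: E'_min = hc/λ'_max = 78.3487 keV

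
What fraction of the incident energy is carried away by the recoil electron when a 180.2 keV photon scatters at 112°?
0.3265 (or 32.65%)

Calculate initial and final photon energies:

Initial: E₀ = 180.2 keV → λ₀ = 6.8804 pm
Compton shift: Δλ = 3.3352 pm
Final wavelength: λ' = 10.2156 pm
Final energy: E' = 121.3677 keV

Fractional energy loss:
(E₀ - E')/E₀ = (180.2000 - 121.3677)/180.2000
= 58.8323/180.2000
= 0.3265
= 32.65%

(Intermediate values are shown rounded; full precision is carried through to the final answer.)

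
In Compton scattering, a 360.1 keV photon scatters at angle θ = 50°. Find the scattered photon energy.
287.6826 keV

First convert energy to wavelength:
λ = hc/E, with hc ≈ 1239.842 keV·pm (i.e. 1239.842 eV·nm)

For E = 360.1 keV = 360100 eV:
λ = 1239.842 keV·pm / 360.1 keV
λ = 3.4430 pm

Calculate the Compton shift:
Δλ = λ_C(1 - cos(50°)) = 2.4263 × 0.3572
Δλ = 0.8667 pm

Final wavelength:
λ' = 3.4430 + 0.8667 = 4.3098 pm

Final energy:
E' = hc/λ' = 1239.842 / 4.3098 = 287.6826 keV

(Intermediate values are shown rounded; full precision is carried through to the final answer.)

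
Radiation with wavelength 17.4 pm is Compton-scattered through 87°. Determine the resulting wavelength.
19.6993 pm

Using the Compton scattering formula:
λ' = λ + Δλ = λ + λ_C(1 - cos θ)

Given:
- Initial wavelength λ = 17.4 pm
- Scattering angle θ = 87°
- Compton wavelength λ_C ≈ 2.4263 pm

Calculate the shift:
Δλ = 2.4263 × (1 - cos(87°))
Δλ = 2.4263 × 0.9477
Δλ = 2.2993 pm

Final wavelength:
λ' = 17.4 + 2.2993 = 19.6993 pm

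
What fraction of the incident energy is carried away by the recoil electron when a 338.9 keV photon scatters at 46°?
0.1684 (or 16.84%)

Calculate initial and final photon energies:

Initial: E₀ = 338.9 keV → λ₀ = 3.6584 pm
Compton shift: Δλ = 0.7409 pm
Final wavelength: λ' = 4.3993 pm
Final energy: E' = 281.8282 keV

Fractional energy loss:
(E₀ - E')/E₀ = (338.9000 - 281.8282)/338.9000
= 57.0718/338.9000
= 0.1684
= 16.84%

(Intermediate values are shown rounded; full precision is carried through to the final answer.)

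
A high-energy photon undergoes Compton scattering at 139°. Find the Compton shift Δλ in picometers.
4.2575 pm

Using the Compton scattering formula:
Δλ = λ_C(1 - cos θ)

where λ_C = h/(m_e·c) ≈ 2.4263 pm is the Compton wavelength of an electron.

For θ = 139°:
cos(139°) = -0.7547
1 - cos(139°) = 1.7547

Δλ = 2.4263 × 1.7547
Δλ = 4.2575 pm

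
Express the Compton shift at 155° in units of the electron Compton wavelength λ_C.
1.9063 λ_C

The Compton shift formula is:
Δλ = λ_C(1 - cos θ)

Dividing both sides by λ_C:
Δλ/λ_C = 1 - cos θ

For θ = 155°:
Δλ/λ_C = 1 - cos(155°)
Δλ/λ_C = 1 - -0.9063
Δλ/λ_C = 1.9063

This means the shift is 1.9063 × λ_C = 4.6253 pm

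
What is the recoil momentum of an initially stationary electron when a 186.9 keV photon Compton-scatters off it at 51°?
8.1582e-23 kg·m/s

The electron is initially at rest, so by conservation of momentum:
p⃗_e = p⃗₀ − p⃗'  (incident photon momentum minus scattered photon momentum)

Photon momentum magnitudes (p = h/λ = E/c):
λ₀ = hc/E₀ = 6.6337 pm → p₀ = h/λ₀ = 9.9885e-23 kg·m/s
Δλ = λ_C(1 − cos 51°) = 0.8994 pm
λ' = 7.5331 pm → p' = h/λ' = 8.7959e-23 kg·m/s

The scattered photon makes angle θ = 51° with the incident direction, so by the law of cosines:
|p⃗_e|² = p₀² + p'² − 2p₀p'cos θ
|p⃗_e|² = (9.9885e-23)² + (8.7959e-23)² − 2·9.9885e-23·8.7959e-23·cos(51°)
|p⃗_e| = 8.1582e-23 kg·m/s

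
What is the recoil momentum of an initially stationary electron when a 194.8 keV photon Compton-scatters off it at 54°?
8.9004e-23 kg·m/s

The electron is initially at rest, so by conservation of momentum:
p⃗_e = p⃗₀ − p⃗'  (incident photon momentum minus scattered photon momentum)

Photon momentum magnitudes (p = h/λ = E/c):
λ₀ = hc/E₀ = 6.3647 pm → p₀ = h/λ₀ = 1.0411e-22 kg·m/s
Δλ = λ_C(1 − cos 54°) = 1.0002 pm
λ' = 7.3649 pm → p' = h/λ' = 8.9969e-23 kg·m/s

The scattered photon makes angle θ = 54° with the incident direction, so by the law of cosines:
|p⃗_e|² = p₀² + p'² − 2p₀p'cos θ
|p⃗_e|² = (1.0411e-22)² + (8.9969e-23)² − 2·1.0411e-22·8.9969e-23·cos(54°)
|p⃗_e| = 8.9004e-23 kg·m/s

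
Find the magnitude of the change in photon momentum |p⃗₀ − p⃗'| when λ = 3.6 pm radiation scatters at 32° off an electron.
9.8139e-23 kg·m/s

Photon momentum magnitude is p = h/λ.

Initial momentum:
p₀ = h/λ = 6.6261e-34/3.6000e-12 = 1.8406e-22 kg·m/s

After scattering:
λ' = λ + Δλ = 3.6 + 0.3687 = 3.9687 pm
p' = h/λ' = 6.6261e-34/3.9687e-12 = 1.6696e-22 kg·m/s

Momentum is a vector; the scattered photon's direction makes angle θ = 32° with the incident direction. The magnitude of the vector change Δp⃗ = p⃗₀ − p⃗' is found from the law of cosines:
|Δp⃗|² = p₀² + p'² − 2p₀p'cos θ
|Δp⃗|² = (1.8406e-22)² + (1.6696e-22)² − 2·1.8406e-22·1.6696e-22·cos(32°)
|Δp⃗| = 9.8139e-23 kg·m/s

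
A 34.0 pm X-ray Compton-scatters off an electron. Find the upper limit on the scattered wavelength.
38.8526 pm (at θ = 180°)

The Compton shift is Δλ = λ_C(1 − cos θ).

Since cos θ ranges from −1 to 1, the factor (1 − cos θ) ranges from 0 to 2; the maximum shift occurs at θ = 180° (backscattering):
Δλ_max = 2λ_C = 2 × 2.4263 pm = 4.8526 pm

Maximum scattered wavelength:
λ'_max = λ₀ + Δλ_max = 34.0 + 4.8526 = 38.8526 pm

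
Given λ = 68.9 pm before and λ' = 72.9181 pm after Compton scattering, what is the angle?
131.00°

First find the wavelength shift:
Δλ = λ' - λ = 72.9181 - 68.9 = 4.0181 pm

Using Δλ = λ_C(1 - cos θ), with λ_C = h/(m_e·c) ≈ 2.42631024 pm:
cos θ = 1 - Δλ/λ_C
cos θ = 1 - 4.0181/2.42631024
cos θ = -0.656054

θ = arccos(-0.656054)
θ = 131.00°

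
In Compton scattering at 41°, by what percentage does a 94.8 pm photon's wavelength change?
0.6278%

Calculate the Compton shift:
Δλ = λ_C(1 - cos(41°))
Δλ = 2.4263 × (1 - cos(41°))
Δλ = 2.4263 × 0.2453
Δλ = 0.5952 pm

Percentage change:
(Δλ/λ₀) × 100 = (0.5952/94.8) × 100
= 0.6278%

(Intermediate values are shown rounded; full precision is carried through to the final answer.)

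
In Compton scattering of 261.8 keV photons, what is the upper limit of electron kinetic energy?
132.4943 keV

Maximum energy transfer occurs at θ = 180° (backscattering).

Initial photon: E₀ = 261.8 keV → λ₀ = 4.7358 pm

Maximum Compton shift (at 180°):
Δλ_max = 2λ_C = 2 × 2.4263 = 4.8526 pm

Final wavelength:
λ' = 4.7358 + 4.8526 = 9.5885 pm

Minimum photon energy (maximum energy to electron):
E'_min = hc/λ' = 129.3057 keV

Maximum electron kinetic energy:
K_max = E₀ - E'_min = 261.8000 - 129.3057 = 132.4943 keV

(Intermediate values are shown rounded; full precision is carried through to the final answer.)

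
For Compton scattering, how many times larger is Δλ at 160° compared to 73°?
160° produces the larger shift by a factor of 2.741

Calculate both shifts using Δλ = λ_C(1 - cos θ):

For θ₁ = 73°:
Δλ₁ = 2.4263 × (1 - cos(73°))
Δλ₁ = 2.4263 × 0.7076
Δλ₁ = 1.7169 pm

For θ₂ = 160°:
Δλ₂ = 2.4263 × (1 - cos(160°))
Δλ₂ = 2.4263 × 1.9397
Δλ₂ = 4.7063 pm

The 160° angle produces the larger shift.
Ratio: 4.7063/1.7169 = 2.741

(Intermediate values are shown rounded; full precision is carried through to the final answer.)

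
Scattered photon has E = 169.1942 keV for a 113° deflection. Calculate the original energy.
313.6000 keV

Convert final energy to wavelength (hc ≈ 1239.842 keV·pm):
λ' = hc/E' = 1239.842 / 169.1942 = 7.3279 pm

Calculate the Compton shift:
Δλ = λ_C(1 - cos(113°))
Δλ = 2.4263 × (1 - cos(113°))
Δλ = 3.3743 pm

Initial wavelength:
λ = λ' - Δλ = 7.3279 - 3.3743 = 3.9536 pm

Initial energy:
E = hc/λ = 1239.842 / 3.9536 = 313.6000 keV

(Intermediate values are shown rounded; full precision is carried through to the final answer.)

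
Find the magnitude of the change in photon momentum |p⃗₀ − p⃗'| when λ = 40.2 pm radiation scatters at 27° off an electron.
7.6712e-24 kg·m/s

Photon momentum magnitude is p = h/λ.

Initial momentum:
p₀ = h/λ = 6.6261e-34/4.0200e-11 = 1.6483e-23 kg·m/s

After scattering:
λ' = λ + Δλ = 40.2 + 0.2645 = 40.4645 pm
p' = h/λ' = 6.6261e-34/4.0464e-11 = 1.6375e-23 kg·m/s

Momentum is a vector; the scattered photon's direction makes angle θ = 27° with the incident direction. The magnitude of the vector change Δp⃗ = p⃗₀ − p⃗' is found from the law of cosines:
|Δp⃗|² = p₀² + p'² − 2p₀p'cos θ
|Δp⃗|² = (1.6483e-23)² + (1.6375e-23)² − 2·1.6483e-23·1.6375e-23·cos(27°)
|Δp⃗| = 7.6712e-24 kg·m/s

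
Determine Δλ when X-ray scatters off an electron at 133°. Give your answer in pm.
4.0810 pm

Using the Compton scattering formula:
Δλ = λ_C(1 - cos θ)

where λ_C = h/(m_e·c) ≈ 2.4263 pm is the Compton wavelength of an electron.

For θ = 133°:
cos(133°) = -0.6820
1 - cos(133°) = 1.6820

Δλ = 2.4263 × 1.6820
Δλ = 4.0810 pm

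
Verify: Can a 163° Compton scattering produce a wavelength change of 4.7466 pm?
Yes, consistent

Calculate the expected shift for θ = 163°:

Δλ_expected = λ_C(1 - cos(163°))
Δλ_expected = 2.4263 × (1 - cos(163°))
Δλ_expected = 2.4263 × 1.9563
Δλ_expected = 4.7466 pm

Given shift: 4.7466 pm
Expected shift: 4.7466 pm
Difference: 0.0000 pm

The values match. This is consistent with Compton scattering at the stated angle.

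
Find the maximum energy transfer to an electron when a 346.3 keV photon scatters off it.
199.2752 keV

Maximum energy transfer occurs at θ = 180° (backscattering).

Initial photon: E₀ = 346.3 keV → λ₀ = 3.5803 pm

Maximum Compton shift (at 180°):
Δλ_max = 2λ_C = 2 × 2.4263 = 4.8526 pm

Final wavelength:
λ' = 3.5803 + 4.8526 = 8.4329 pm

Minimum photon energy (maximum energy to electron):
E'_min = hc/λ' = 147.0248 keV

Maximum electron kinetic energy:
K_max = E₀ - E'_min = 346.3000 - 147.0248 = 199.2752 keV

(Intermediate values are shown rounded; full precision is carried through to the final answer.)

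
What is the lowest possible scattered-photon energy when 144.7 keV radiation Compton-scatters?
92.3809 keV (at θ = 180°)

The scattered photon has minimum energy when its wavelength is maximum, i.e., when the Compton shift Δλ = λ_C(1 − cos θ) is maximum. This occurs at θ = 180° (backscattering), giving Δλ_max = 2λ_C = 4.8526 pm.

Initial wavelength: λ₀ = hc/E₀ = 8.5684 pm
Maximum final wavelength: λ'_max = λ₀ + 2λ_C = 8.5684 + 4.8526 = 13.4210 pm
Minimum final energy: E'_min = hc/λ'_max = 92.3809 keV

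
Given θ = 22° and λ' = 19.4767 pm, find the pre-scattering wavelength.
19.3000 pm

From λ' = λ + Δλ, we have λ = λ' - Δλ

First calculate the Compton shift:
Δλ = λ_C(1 - cos θ)
Δλ = 2.4263 × (1 - cos(22°))
Δλ = 2.4263 × 0.0728
Δλ = 0.1767 pm

Initial wavelength:
λ = λ' - Δλ
λ = 19.4767 - 0.1767
λ = 19.3000 pm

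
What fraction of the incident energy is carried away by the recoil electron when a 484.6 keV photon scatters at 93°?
0.4995 (or 49.95%)

Calculate initial and final photon energies:

Initial: E₀ = 484.6 keV → λ₀ = 2.5585 pm
Compton shift: Δλ = 2.5533 pm
Final wavelength: λ' = 5.1118 pm
Final energy: E' = 242.5461 keV

Fractional energy loss:
(E₀ - E')/E₀ = (484.6000 - 242.5461)/484.6000
= 242.0539/484.6000
= 0.4995
= 49.95%

(Intermediate values are shown rounded; full precision is carried through to the final answer.)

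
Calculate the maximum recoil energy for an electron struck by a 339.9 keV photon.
194.0412 keV

Maximum energy transfer occurs at θ = 180° (backscattering).

Initial photon: E₀ = 339.9 keV → λ₀ = 3.6477 pm

Maximum Compton shift (at 180°):
Δλ_max = 2λ_C = 2 × 2.4263 = 4.8526 pm

Final wavelength:
λ' = 3.6477 + 4.8526 = 8.5003 pm

Minimum photon energy (maximum energy to electron):
E'_min = hc/λ' = 145.8588 keV

Maximum electron kinetic energy:
K_max = E₀ - E'_min = 339.9000 - 145.8588 = 194.0412 keV

(Intermediate values are shown rounded; full precision is carried through to the final answer.)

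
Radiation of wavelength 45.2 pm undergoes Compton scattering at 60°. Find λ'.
46.4132 pm

Using the Compton formula: λ' = λ + λ_C(1 − cos θ)

For θ = 60°, cos θ = 1/2 (exact) = 0.5000, so:
1 − cos 60° = 1 − (1/2) = 0.5000

Δλ = λ_C × 0.5000 = 2.4263 × 0.5000 = 1.2132 pm

λ' = 45.2 + 1.2132 = 46.4132 pm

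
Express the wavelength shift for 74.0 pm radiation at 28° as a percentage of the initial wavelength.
0.3838%

Calculate the Compton shift:
Δλ = λ_C(1 - cos(28°))
Δλ = 2.4263 × (1 - cos(28°))
Δλ = 2.4263 × 0.1171
Δλ = 0.2840 pm

Percentage change:
(Δλ/λ₀) × 100 = (0.2840/74.0) × 100
= 0.3838%

(Intermediate values are shown rounded; full precision is carried through to the final answer.)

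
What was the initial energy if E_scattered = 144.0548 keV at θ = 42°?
155.3000 keV

Convert final energy to wavelength (hc ≈ 1239.842 keV·pm):
λ' = hc/E' = 1239.842 / 144.0548 = 8.6067 pm

Calculate the Compton shift:
Δλ = λ_C(1 - cos(42°))
Δλ = 2.4263 × (1 - cos(42°))
Δλ = 0.6232 pm

Initial wavelength:
λ = λ' - Δλ = 8.6067 - 0.6232 = 7.9835 pm

Initial energy:
E = hc/λ = 1239.842 / 7.9835 = 155.3000 keV

(Intermediate values are shown rounded; full precision is carried through to the final answer.)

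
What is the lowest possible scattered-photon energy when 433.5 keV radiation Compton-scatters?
160.7534 keV (at θ = 180°)

The scattered photon has minimum energy when its wavelength is maximum, i.e., when the Compton shift Δλ = λ_C(1 − cos θ) is maximum. This occurs at θ = 180° (backscattering), giving Δλ_max = 2λ_C = 4.8526 pm.

Initial wavelength: λ₀ = hc/E₀ = 2.8601 pm
Maximum final wavelength: λ'_max = λ₀ + 2λ_C = 2.8601 + 4.8526 = 7.7127 pm
Minimum final energy: E'_min = hc/λ'_max = 160.7534 keV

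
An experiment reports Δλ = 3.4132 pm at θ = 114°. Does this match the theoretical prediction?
Yes, consistent

Calculate the expected shift for θ = 114°:

Δλ_expected = λ_C(1 - cos(114°))
Δλ_expected = 2.4263 × (1 - cos(114°))
Δλ_expected = 2.4263 × 1.4067
Δλ_expected = 3.4132 pm

Given shift: 3.4132 pm
Expected shift: 3.4132 pm
Difference: 0.0000 pm

The values match. This is consistent with Compton scattering at the stated angle.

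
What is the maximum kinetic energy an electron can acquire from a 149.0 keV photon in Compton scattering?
54.8851 keV

Maximum energy transfer occurs at θ = 180° (backscattering).

Initial photon: E₀ = 149.0 keV → λ₀ = 8.3211 pm

Maximum Compton shift (at 180°):
Δλ_max = 2λ_C = 2 × 2.4263 = 4.8526 pm

Final wavelength:
λ' = 8.3211 + 4.8526 = 13.1737 pm

Minimum photon energy (maximum energy to electron):
E'_min = hc/λ' = 94.1149 keV

Maximum electron kinetic energy:
K_max = E₀ - E'_min = 149.0000 - 94.1149 = 54.8851 keV

(Intermediate values are shown rounded; full precision is carried through to the final answer.)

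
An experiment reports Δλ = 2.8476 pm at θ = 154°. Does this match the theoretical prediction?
No, inconsistent

Calculate the expected shift for θ = 154°:

Δλ_expected = λ_C(1 - cos(154°))
Δλ_expected = 2.4263 × (1 - cos(154°))
Δλ_expected = 2.4263 × 1.8988
Δλ_expected = 4.6071 pm

Given shift: 2.8476 pm
Expected shift: 4.6071 pm
Difference: 1.7594 pm

The values do not match. The given shift corresponds to θ ≈ 100.0°, not 154°.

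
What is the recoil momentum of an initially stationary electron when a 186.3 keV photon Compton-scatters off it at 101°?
1.3180e-22 kg·m/s

The electron is initially at rest, so by conservation of momentum:
p⃗_e = p⃗₀ − p⃗'  (incident photon momentum minus scattered photon momentum)

Photon momentum magnitudes (p = h/λ = E/c):
λ₀ = hc/E₀ = 6.6551 pm → p₀ = h/λ₀ = 9.9564e-23 kg·m/s
Δλ = λ_C(1 − cos 101°) = 2.8893 pm
λ' = 9.5444 pm → p' = h/λ' = 6.9424e-23 kg·m/s

The scattered photon makes angle θ = 101° with the incident direction, so by the law of cosines:
|p⃗_e|² = p₀² + p'² − 2p₀p'cos θ
|p⃗_e|² = (9.9564e-23)² + (6.9424e-23)² − 2·9.9564e-23·6.9424e-23·cos(101°)
|p⃗_e| = 1.3180e-22 kg·m/s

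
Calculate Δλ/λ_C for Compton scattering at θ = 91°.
1.0175 λ_C

The Compton shift formula is:
Δλ = λ_C(1 - cos θ)

Dividing both sides by λ_C:
Δλ/λ_C = 1 - cos θ

For θ = 91°:
Δλ/λ_C = 1 - cos(91°)
Δλ/λ_C = 1 - -0.0175
Δλ/λ_C = 1.0175

This means the shift is 1.0175 × λ_C = 2.4687 pm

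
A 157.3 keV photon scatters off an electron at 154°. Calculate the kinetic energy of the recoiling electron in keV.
58.0260 keV

By energy conservation: K_e = E_initial - E_final

First find the scattered photon energy:
Initial wavelength: λ = hc/E = 7.8820 pm
Compton shift: Δλ = λ_C(1 - cos(154°)) = 4.6071 pm
Final wavelength: λ' = 7.8820 + 4.6071 = 12.4891 pm
Final photon energy: E' = hc/λ' = 99.2740 keV

Electron kinetic energy:
K_e = E - E' = 157.3000 - 99.2740 = 58.0260 keV

(Intermediate values are shown rounded; full precision is carried through to the final answer.)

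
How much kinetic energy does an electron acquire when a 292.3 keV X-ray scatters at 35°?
27.4031 keV

By energy conservation: K_e = E_initial - E_final

First find the scattered photon energy:
Initial wavelength: λ = hc/E = 4.2417 pm
Compton shift: Δλ = λ_C(1 - cos(35°)) = 0.4388 pm
Final wavelength: λ' = 4.2417 + 0.4388 = 4.6805 pm
Final photon energy: E' = hc/λ' = 264.8969 keV

Electron kinetic energy:
K_e = E - E' = 292.3000 - 264.8969 = 27.4031 keV

(Intermediate values are shown rounded; full precision is carried through to the final answer.)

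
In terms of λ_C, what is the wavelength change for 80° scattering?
0.8264 λ_C

The Compton shift formula is:
Δλ = λ_C(1 - cos θ)

Dividing both sides by λ_C:
Δλ/λ_C = 1 - cos θ

For θ = 80°:
Δλ/λ_C = 1 - cos(80°)
Δλ/λ_C = 1 - 0.1736
Δλ/λ_C = 0.8264

This means the shift is 0.8264 × λ_C = 2.0050 pm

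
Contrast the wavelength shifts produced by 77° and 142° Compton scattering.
142° produces the larger shift by a factor of 2.307

Calculate both shifts using Δλ = λ_C(1 - cos θ):

For θ₁ = 77°:
Δλ₁ = 2.4263 × (1 - cos(77°))
Δλ₁ = 2.4263 × 0.7750
Δλ₁ = 1.8805 pm

For θ₂ = 142°:
Δλ₂ = 2.4263 × (1 - cos(142°))
Δλ₂ = 2.4263 × 1.7880
Δλ₂ = 4.3383 pm

The 142° angle produces the larger shift.
Ratio: 4.3383/1.8805 = 2.307

(Intermediate values are shown rounded; full precision is carried through to the final answer.)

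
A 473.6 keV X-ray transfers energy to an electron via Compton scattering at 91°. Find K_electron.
229.8516 keV

By energy conservation: K_e = E_initial - E_final

First find the scattered photon energy:
Initial wavelength: λ = hc/E = 2.6179 pm
Compton shift: Δλ = λ_C(1 - cos(91°)) = 2.4687 pm
Final wavelength: λ' = 2.6179 + 2.4687 = 5.0866 pm
Final photon energy: E' = hc/λ' = 243.7484 keV

Electron kinetic energy:
K_e = E - E' = 473.6000 - 243.7484 = 229.8516 keV

(Intermediate values are shown rounded; full precision is carried through to the final answer.)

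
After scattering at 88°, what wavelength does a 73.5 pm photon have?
75.8416 pm

Using the Compton scattering formula:
λ' = λ + Δλ = λ + λ_C(1 - cos θ)

Given:
- Initial wavelength λ = 73.5 pm
- Scattering angle θ = 88°
- Compton wavelength λ_C ≈ 2.4263 pm

Calculate the shift:
Δλ = 2.4263 × (1 - cos(88°))
Δλ = 2.4263 × 0.9651
Δλ = 2.3416 pm

Final wavelength:
λ' = 73.5 + 2.3416 = 75.8416 pm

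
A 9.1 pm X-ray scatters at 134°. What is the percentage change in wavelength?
45.1843%

Calculate the Compton shift:
Δλ = λ_C(1 - cos(134°))
Δλ = 2.4263 × (1 - cos(134°))
Δλ = 2.4263 × 1.6947
Δλ = 4.1118 pm

Percentage change:
(Δλ/λ₀) × 100 = (4.1118/9.1) × 100
= 45.1843%

(Intermediate values are shown rounded; full precision is carried through to the final answer.)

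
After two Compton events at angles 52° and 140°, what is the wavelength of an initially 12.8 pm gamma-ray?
18.0175 pm

Apply Compton shift twice:

First scattering at θ₁ = 52°:
Δλ₁ = λ_C(1 - cos(52°))
Δλ₁ = 2.4263 × 0.3843
Δλ₁ = 0.9325 pm

After first scattering:
λ₁ = 12.8 + 0.9325 = 13.7325 pm

Second scattering at θ₂ = 140°:
Δλ₂ = λ_C(1 - cos(140°))
Δλ₂ = 2.4263 × 1.7660
Δλ₂ = 4.2850 pm

Final wavelength:
λ₂ = 13.7325 + 4.2850 = 18.0175 pm

Total shift: Δλ_total = 0.9325 + 4.2850 = 5.2175 pm

(Intermediate values are shown rounded; full precision is carried through to the final answer.)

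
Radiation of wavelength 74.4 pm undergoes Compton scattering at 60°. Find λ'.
75.6132 pm

Using the Compton formula: λ' = λ + λ_C(1 − cos θ)

For θ = 60°, cos θ = 1/2 (exact) = 0.5000, so:
1 − cos 60° = 1 − (1/2) = 0.5000

Δλ = λ_C × 0.5000 = 2.4263 × 0.5000 = 1.2132 pm

λ' = 74.4 + 1.2132 = 75.6132 pm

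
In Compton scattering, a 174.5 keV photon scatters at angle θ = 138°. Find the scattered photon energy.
109.3864 keV

First convert energy to wavelength:
λ = hc/E, with hc ≈ 1239.842 keV·pm (i.e. 1239.842 eV·nm)

For E = 174.5 keV = 174500 eV:
λ = 1239.842 keV·pm / 174.5 keV
λ = 7.1051 pm

Calculate the Compton shift:
Δλ = λ_C(1 - cos(138°)) = 2.4263 × 1.7431
Δλ = 4.2294 pm

Final wavelength:
λ' = 7.1051 + 4.2294 = 11.3345 pm

Final energy:
E' = hc/λ' = 1239.842 / 11.3345 = 109.3864 keV

(Intermediate values are shown rounded; full precision is carried through to the final answer.)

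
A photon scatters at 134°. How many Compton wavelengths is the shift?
1.6947 λ_C

The Compton shift formula is:
Δλ = λ_C(1 - cos θ)

Dividing both sides by λ_C:
Δλ/λ_C = 1 - cos θ

For θ = 134°:
Δλ/λ_C = 1 - cos(134°)
Δλ/λ_C = 1 - -0.6947
Δλ/λ_C = 1.6947

This means the shift is 1.6947 × λ_C = 4.1118 pm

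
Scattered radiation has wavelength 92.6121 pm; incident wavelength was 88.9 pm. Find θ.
122.00°

First find the wavelength shift:
Δλ = λ' - λ = 92.6121 - 88.9 = 3.7121 pm

Using Δλ = λ_C(1 - cos θ), with λ_C = h/(m_e·c) ≈ 2.42631024 pm:
cos θ = 1 - Δλ/λ_C
cos θ = 1 - 3.7121/2.42631024
cos θ = -0.529936

θ = arccos(-0.529936)
θ = 122.00°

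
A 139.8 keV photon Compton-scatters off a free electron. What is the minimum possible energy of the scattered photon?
90.3589 keV (at θ = 180°)

The scattered photon has minimum energy when its wavelength is maximum, i.e., when the Compton shift Δλ = λ_C(1 − cos θ) is maximum. This occurs at θ = 180° (backscattering), giving Δλ_max = 2λ_C = 4.8526 pm.

Initial wavelength: λ₀ = hc/E₀ = 8.8687 pm
Maximum final wavelength: λ'_max = λ₀ + 2λ_C = 8.8687 + 4.8526 = 13.7213 pm
Minimum final energy: E'_min = hc/λ'_max = 90.3589 keV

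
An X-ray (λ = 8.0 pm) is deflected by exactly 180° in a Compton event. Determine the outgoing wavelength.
12.8526 pm

Using the Compton formula: λ' = λ + λ_C(1 − cos θ)

For θ = 180°, cos θ = -1 (exact) = -1.0000, so:
1 − cos 180° = 1 − (-1) = 2.0000

Δλ = λ_C × 2.0000 = 2.4263 × 2.0000 = 4.8526 pm

λ' = 8.0 + 4.8526 = 12.8526 pm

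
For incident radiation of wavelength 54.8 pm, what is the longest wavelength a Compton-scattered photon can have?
59.6526 pm (at θ = 180°)

The Compton shift is Δλ = λ_C(1 − cos θ).

Since cos θ ranges from −1 to 1, the factor (1 − cos θ) ranges from 0 to 2; the maximum shift occurs at θ = 180° (backscattering):
Δλ_max = 2λ_C = 2 × 2.4263 pm = 4.8526 pm

Maximum scattered wavelength:
λ'_max = λ₀ + Δλ_max = 54.8 + 4.8526 = 59.6526 pm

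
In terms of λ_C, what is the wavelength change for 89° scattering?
0.9825 λ_C

The Compton shift formula is:
Δλ = λ_C(1 - cos θ)

Dividing both sides by λ_C:
Δλ/λ_C = 1 - cos θ

For θ = 89°:
Δλ/λ_C = 1 - cos(89°)
Δλ/λ_C = 1 - 0.0175
Δλ/λ_C = 0.9825

This means the shift is 0.9825 × λ_C = 2.3840 pm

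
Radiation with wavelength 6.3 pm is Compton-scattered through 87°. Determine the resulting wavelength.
8.5993 pm

Using the Compton scattering formula:
λ' = λ + Δλ = λ + λ_C(1 - cos θ)

Given:
- Initial wavelength λ = 6.3 pm
- Scattering angle θ = 87°
- Compton wavelength λ_C ≈ 2.4263 pm

Calculate the shift:
Δλ = 2.4263 × (1 - cos(87°))
Δλ = 2.4263 × 0.9477
Δλ = 2.2993 pm

Final wavelength:
λ' = 6.3 + 2.2993 = 8.5993 pm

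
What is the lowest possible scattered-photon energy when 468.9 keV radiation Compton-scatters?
165.3835 keV (at θ = 180°)

The scattered photon has minimum energy when its wavelength is maximum, i.e., when the Compton shift Δλ = λ_C(1 − cos θ) is maximum. This occurs at θ = 180° (backscattering), giving Δλ_max = 2λ_C = 4.8526 pm.

Initial wavelength: λ₀ = hc/E₀ = 2.6442 pm
Maximum final wavelength: λ'_max = λ₀ + 2λ_C = 2.6442 + 4.8526 = 7.4968 pm
Minimum final energy: E'_min = hc/λ'_max = 165.3835 keV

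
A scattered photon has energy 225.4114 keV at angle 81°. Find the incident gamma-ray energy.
358.9999 keV

Convert final energy to wavelength (hc ≈ 1239.842 keV·pm):
λ' = hc/E' = 1239.842 / 225.4114 = 5.5004 pm

Calculate the Compton shift:
Δλ = λ_C(1 - cos(81°))
Δλ = 2.4263 × (1 - cos(81°))
Δλ = 2.0468 pm

Initial wavelength:
λ = λ' - Δλ = 5.5004 - 2.0468 = 3.4536 pm

Initial energy:
E = hc/λ = 1239.842 / 3.4536 = 358.9999 keV

(Intermediate values are shown rounded; full precision is carried through to the final answer.)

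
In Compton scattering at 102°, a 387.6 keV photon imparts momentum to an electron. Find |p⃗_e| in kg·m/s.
2.5280e-22 kg·m/s

The electron is initially at rest, so by conservation of momentum:
p⃗_e = p⃗₀ − p⃗'  (incident photon momentum minus scattered photon momentum)

Photon momentum magnitudes (p = h/λ = E/c):
λ₀ = hc/E₀ = 3.1988 pm → p₀ = h/λ₀ = 2.0714e-22 kg·m/s
Δλ = λ_C(1 − cos 102°) = 2.9308 pm
λ' = 6.1295 pm → p' = h/λ' = 1.0810e-22 kg·m/s

The scattered photon makes angle θ = 102° with the incident direction, so by the law of cosines:
|p⃗_e|² = p₀² + p'² − 2p₀p'cos θ
|p⃗_e|² = (2.0714e-22)² + (1.0810e-22)² − 2·2.0714e-22·1.0810e-22·cos(102°)
|p⃗_e| = 2.5280e-22 kg·m/s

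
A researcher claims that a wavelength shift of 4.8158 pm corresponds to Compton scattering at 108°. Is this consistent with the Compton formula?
No, inconsistent

Calculate the expected shift for θ = 108°:

Δλ_expected = λ_C(1 - cos(108°))
Δλ_expected = 2.4263 × (1 - cos(108°))
Δλ_expected = 2.4263 × 1.3090
Δλ_expected = 3.1761 pm

Given shift: 4.8158 pm
Expected shift: 3.1761 pm
Difference: 1.6397 pm

The values do not match. The given shift corresponds to θ ≈ 170.0°, not 108°.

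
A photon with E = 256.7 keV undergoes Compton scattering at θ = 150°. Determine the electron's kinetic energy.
124.2026 keV

By energy conservation: K_e = E_initial - E_final

First find the scattered photon energy:
Initial wavelength: λ = hc/E = 4.8299 pm
Compton shift: Δλ = λ_C(1 - cos(150°)) = 4.5276 pm
Final wavelength: λ' = 4.8299 + 4.5276 = 9.3575 pm
Final photon energy: E' = hc/λ' = 132.4974 keV

Electron kinetic energy:
K_e = E - E' = 256.7000 - 132.4974 = 124.2026 keV

(Intermediate values are shown rounded; full precision is carried through to the final answer.)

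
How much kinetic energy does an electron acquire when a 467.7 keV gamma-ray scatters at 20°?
24.4654 keV

By energy conservation: K_e = E_initial - E_final

First find the scattered photon energy:
Initial wavelength: λ = hc/E = 2.6509 pm
Compton shift: Δλ = λ_C(1 - cos(20°)) = 0.1463 pm
Final wavelength: λ' = 2.6509 + 0.1463 = 2.7973 pm
Final photon energy: E' = hc/λ' = 443.2346 keV

Electron kinetic energy:
K_e = E - E' = 467.7000 - 443.2346 = 24.4654 keV

(Intermediate values are shown rounded; full precision is carried through to the final answer.)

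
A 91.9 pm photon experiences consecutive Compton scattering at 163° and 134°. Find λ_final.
100.7584 pm

Apply Compton shift twice:

First scattering at θ₁ = 163°:
Δλ₁ = λ_C(1 - cos(163°))
Δλ₁ = 2.4263 × 1.9563
Δλ₁ = 4.7466 pm

After first scattering:
λ₁ = 91.9 + 4.7466 = 96.6466 pm

Second scattering at θ₂ = 134°:
Δλ₂ = λ_C(1 - cos(134°))
Δλ₂ = 2.4263 × 1.6947
Δλ₂ = 4.1118 pm

Final wavelength:
λ₂ = 96.6466 + 4.1118 = 100.7584 pm

Total shift: Δλ_total = 4.7466 + 4.1118 = 8.8584 pm

(Intermediate values are shown rounded; full precision is carried through to the final answer.)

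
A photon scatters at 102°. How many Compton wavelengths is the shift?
1.2079 λ_C

The Compton shift formula is:
Δλ = λ_C(1 - cos θ)

Dividing both sides by λ_C:
Δλ/λ_C = 1 - cos θ

For θ = 102°:
Δλ/λ_C = 1 - cos(102°)
Δλ/λ_C = 1 - -0.2079
Δλ/λ_C = 1.2079

This means the shift is 1.2079 × λ_C = 2.9308 pm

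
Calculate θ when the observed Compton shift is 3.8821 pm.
126.87°

From the Compton formula Δλ = λ_C(1 - cos θ), we can solve for θ:

cos θ = 1 - Δλ/λ_C

Given:
- Δλ = 3.8821 pm
- λ_C = h/(m_e·c) ≈ 2.42631024 pm

cos θ = 1 - 3.8821/2.42631024
cos θ = 1 - 1.600001
cos θ = -0.600001

θ = arccos(-0.600001)
θ = 126.87°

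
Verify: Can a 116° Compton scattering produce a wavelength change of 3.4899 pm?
Yes, consistent

Calculate the expected shift for θ = 116°:

Δλ_expected = λ_C(1 - cos(116°))
Δλ_expected = 2.4263 × (1 - cos(116°))
Δλ_expected = 2.4263 × 1.4384
Δλ_expected = 3.4899 pm

Given shift: 3.4899 pm
Expected shift: 3.4899 pm
Difference: 0.0000 pm

The values match. This is consistent with Compton scattering at the stated angle.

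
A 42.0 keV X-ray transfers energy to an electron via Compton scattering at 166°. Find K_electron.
5.8536 keV

By energy conservation: K_e = E_initial - E_final

First find the scattered photon energy:
Initial wavelength: λ = hc/E = 29.5200 pm
Compton shift: Δλ = λ_C(1 - cos(166°)) = 4.7805 pm
Final wavelength: λ' = 29.5200 + 4.7805 = 34.3006 pm
Final photon energy: E' = hc/λ' = 36.1464 keV

Electron kinetic energy:
K_e = E - E' = 42.0000 - 36.1464 = 5.8536 keV

(Intermediate values are shown rounded; full precision is carried through to the final answer.)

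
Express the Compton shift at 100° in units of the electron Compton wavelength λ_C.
1.1736 λ_C

The Compton shift formula is:
Δλ = λ_C(1 - cos θ)

Dividing both sides by λ_C:
Δλ/λ_C = 1 - cos θ

For θ = 100°:
Δλ/λ_C = 1 - cos(100°)
Δλ/λ_C = 1 - -0.1736
Δλ/λ_C = 1.1736

This means the shift is 1.1736 × λ_C = 2.8476 pm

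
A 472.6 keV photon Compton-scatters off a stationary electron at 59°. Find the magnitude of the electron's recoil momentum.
2.2098e-22 kg·m/s

The electron is initially at rest, so by conservation of momentum:
p⃗_e = p⃗₀ − p⃗'  (incident photon momentum minus scattered photon momentum)

Photon momentum magnitudes (p = h/λ = E/c):
λ₀ = hc/E₀ = 2.6234 pm → p₀ = h/λ₀ = 2.5257e-22 kg·m/s
Δλ = λ_C(1 − cos 59°) = 1.1767 pm
λ' = 3.8001 pm → p' = h/λ' = 1.7436e-22 kg·m/s

The scattered photon makes angle θ = 59° with the incident direction, so by the law of cosines:
|p⃗_e|² = p₀² + p'² − 2p₀p'cos θ
|p⃗_e|² = (2.5257e-22)² + (1.7436e-22)² − 2·2.5257e-22·1.7436e-22·cos(59°)
|p⃗_e| = 2.2098e-22 kg·m/s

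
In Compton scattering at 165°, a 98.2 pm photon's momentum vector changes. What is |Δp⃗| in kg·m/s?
1.3070e-23 kg·m/s

Photon momentum magnitude is p = h/λ.

Initial momentum:
p₀ = h/λ = 6.6261e-34/9.8200e-11 = 6.7475e-24 kg·m/s

After scattering:
λ' = λ + Δλ = 98.2 + 4.7699 = 102.9699 pm
p' = h/λ' = 6.6261e-34/1.0297e-10 = 6.4350e-24 kg·m/s

Momentum is a vector; the scattered photon's direction makes angle θ = 165° with the incident direction. The magnitude of the vector change Δp⃗ = p⃗₀ − p⃗' is found from the law of cosines:
|Δp⃗|² = p₀² + p'² − 2p₀p'cos θ
|Δp⃗|² = (6.7475e-24)² + (6.4350e-24)² − 2·6.7475e-24·6.4350e-24·cos(165°)
|Δp⃗| = 1.3070e-23 kg·m/s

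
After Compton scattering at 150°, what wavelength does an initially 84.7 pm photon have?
89.2276 pm

Using the Compton formula: λ' = λ + λ_C(1 − cos θ)

For θ = 150°, cos θ = -√3/2 (exact) ≈ -0.8660, so:
1 − cos 150° = 1 − (-√3/2) ≈ 1.8660

Δλ = λ_C × 1.8660 = 2.4263 × 1.8660 = 4.5276 pm

λ' = 84.7 + 4.5276 = 89.2276 pm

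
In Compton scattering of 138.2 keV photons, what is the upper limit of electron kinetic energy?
48.5122 keV

Maximum energy transfer occurs at θ = 180° (backscattering).

Initial photon: E₀ = 138.2 keV → λ₀ = 8.9714 pm

Maximum Compton shift (at 180°):
Δλ_max = 2λ_C = 2 × 2.4263 = 4.8526 pm

Final wavelength:
λ' = 8.9714 + 4.8526 = 13.8240 pm

Minimum photon energy (maximum energy to electron):
E'_min = hc/λ' = 89.6878 keV

Maximum electron kinetic energy:
K_max = E₀ - E'_min = 138.2000 - 89.6878 = 48.5122 keV

(Intermediate values are shown rounded; full precision is carried through to the final answer.)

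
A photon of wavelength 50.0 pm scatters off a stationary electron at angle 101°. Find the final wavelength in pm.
52.8893 pm

Using the Compton scattering formula:
λ' = λ + Δλ = λ + λ_C(1 - cos θ)

Given:
- Initial wavelength λ = 50.0 pm
- Scattering angle θ = 101°
- Compton wavelength λ_C ≈ 2.4263 pm

Calculate the shift:
Δλ = 2.4263 × (1 - cos(101°))
Δλ = 2.4263 × 1.1908
Δλ = 2.8893 pm

Final wavelength:
λ' = 50.0 + 2.8893 = 52.8893 pm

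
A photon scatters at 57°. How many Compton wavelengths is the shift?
0.4554 λ_C

The Compton shift formula is:
Δλ = λ_C(1 - cos θ)

Dividing both sides by λ_C:
Δλ/λ_C = 1 - cos θ

For θ = 57°:
Δλ/λ_C = 1 - cos(57°)
Δλ/λ_C = 1 - 0.5446
Δλ/λ_C = 0.4554

This means the shift is 0.4554 × λ_C = 1.1048 pm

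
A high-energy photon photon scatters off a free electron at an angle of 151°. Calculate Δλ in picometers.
4.5484 pm

Using the Compton scattering formula:
Δλ = λ_C(1 - cos θ)

where λ_C = h/(m_e·c) ≈ 2.4263 pm is the Compton wavelength of an electron.

For θ = 151°:
cos(151°) = -0.8746
1 - cos(151°) = 1.8746

Δλ = 2.4263 × 1.8746
Δλ = 4.5484 pm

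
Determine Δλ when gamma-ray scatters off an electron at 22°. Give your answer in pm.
0.1767 pm

Using the Compton scattering formula:
Δλ = λ_C(1 - cos θ)

where λ_C = h/(m_e·c) ≈ 2.4263 pm is the Compton wavelength of an electron.

For θ = 22°:
cos(22°) = 0.9272
1 - cos(22°) = 0.0728

Δλ = 2.4263 × 0.0728
Δλ = 0.1767 pm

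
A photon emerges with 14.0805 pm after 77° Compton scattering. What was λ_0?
12.2000 pm

From λ' = λ + Δλ, we have λ = λ' - Δλ

First calculate the Compton shift:
Δλ = λ_C(1 - cos θ)
Δλ = 2.4263 × (1 - cos(77°))
Δλ = 2.4263 × 0.7750
Δλ = 1.8805 pm

Initial wavelength:
λ = λ' - Δλ
λ = 14.0805 - 1.8805
λ = 12.2000 pm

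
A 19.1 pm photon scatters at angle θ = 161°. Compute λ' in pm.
23.8204 pm

Using the Compton scattering formula:
λ' = λ + Δλ = λ + λ_C(1 - cos θ)

Given:
- Initial wavelength λ = 19.1 pm
- Scattering angle θ = 161°
- Compton wavelength λ_C ≈ 2.4263 pm

Calculate the shift:
Δλ = 2.4263 × (1 - cos(161°))
Δλ = 2.4263 × 1.9455
Δλ = 4.7204 pm

Final wavelength:
λ' = 19.1 + 4.7204 = 23.8204 pm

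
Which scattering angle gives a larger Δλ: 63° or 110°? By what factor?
110° produces the larger shift by a factor of 2.458

Calculate both shifts using Δλ = λ_C(1 - cos θ):

For θ₁ = 63°:
Δλ₁ = 2.4263 × (1 - cos(63°))
Δλ₁ = 2.4263 × 0.5460
Δλ₁ = 1.3248 pm

For θ₂ = 110°:
Δλ₂ = 2.4263 × (1 - cos(110°))
Δλ₂ = 2.4263 × 1.3420
Δλ₂ = 3.2562 pm

The 110° angle produces the larger shift.
Ratio: 3.2562/1.3248 = 2.458

(Intermediate values are shown rounded; full precision is carried through to the final answer.)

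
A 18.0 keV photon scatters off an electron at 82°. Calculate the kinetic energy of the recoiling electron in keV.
0.5297 keV

By energy conservation: K_e = E_initial - E_final

First find the scattered photon energy:
Initial wavelength: λ = hc/E = 68.8801 pm
Compton shift: Δλ = λ_C(1 - cos(82°)) = 2.0886 pm
Final wavelength: λ' = 68.8801 + 2.0886 = 70.9687 pm
Final photon energy: E' = hc/λ' = 17.4703 keV

Electron kinetic energy:
K_e = E - E' = 18.0000 - 17.4703 = 0.5297 keV

(Intermediate values are shown rounded; full precision is carried through to the final answer.)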